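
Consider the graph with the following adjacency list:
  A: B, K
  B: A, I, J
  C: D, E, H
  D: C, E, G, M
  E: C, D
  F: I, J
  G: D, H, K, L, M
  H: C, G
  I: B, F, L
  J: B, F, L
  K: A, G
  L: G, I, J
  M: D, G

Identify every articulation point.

G

Removing G increases the component count from 1 to 2, so G is a cut vertex.
By contrast removing B leaves 1 component; it is not a cut vertex. No other vertex is a cut vertex either.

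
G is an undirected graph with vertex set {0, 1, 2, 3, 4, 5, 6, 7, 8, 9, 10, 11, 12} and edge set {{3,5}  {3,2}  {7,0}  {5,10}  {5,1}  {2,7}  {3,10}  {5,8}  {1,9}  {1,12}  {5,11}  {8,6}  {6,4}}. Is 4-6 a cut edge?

Yes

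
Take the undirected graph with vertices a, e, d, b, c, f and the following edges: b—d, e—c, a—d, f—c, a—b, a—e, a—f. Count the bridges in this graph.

0

The edges on the cycle a-b-d-a are not bridges since each lies on that cycle.
Every edge lies on some cycle, so there are no bridges.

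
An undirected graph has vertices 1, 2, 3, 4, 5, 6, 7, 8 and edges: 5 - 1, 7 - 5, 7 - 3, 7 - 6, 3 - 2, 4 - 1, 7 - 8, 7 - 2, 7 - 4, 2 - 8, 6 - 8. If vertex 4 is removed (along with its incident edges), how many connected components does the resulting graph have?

With 4 gone, the remaining components are: {1, 2, 3, 5, 6, 7, 8}.
That is 1 component.

1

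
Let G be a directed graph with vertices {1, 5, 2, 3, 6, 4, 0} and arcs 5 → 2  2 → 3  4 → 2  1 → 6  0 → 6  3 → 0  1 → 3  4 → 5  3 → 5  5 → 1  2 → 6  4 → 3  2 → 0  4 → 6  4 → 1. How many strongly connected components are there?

{1, 2, 3, 5} are all mutually reachable — one SCC of size 4.
{6} is an SCC by itself.
{4} is an SCC by itself.
{0} is an SCC by itself.
That gives 4 strongly connected components.

4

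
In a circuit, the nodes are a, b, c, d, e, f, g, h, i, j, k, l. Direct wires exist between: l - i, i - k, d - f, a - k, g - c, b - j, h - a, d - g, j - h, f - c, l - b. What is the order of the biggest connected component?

e is isolated — a component by itself.
Starting from c we can reach c, d, f, g. That is one component of size 4.
Starting from a we can reach a, b, h, i, j, k, l. That is one component of size 7.
The largest has 7 vertices.

7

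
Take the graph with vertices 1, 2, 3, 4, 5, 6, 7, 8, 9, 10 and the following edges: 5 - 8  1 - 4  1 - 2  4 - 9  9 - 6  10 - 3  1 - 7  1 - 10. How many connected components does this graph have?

Starting from 5 we can reach 5, 8. That is one component of size 2.
Starting from 1 we can reach 1, 2, 3, 4, 6, 7, 9, 10. That is one component of size 8.
Total: 2 components.

2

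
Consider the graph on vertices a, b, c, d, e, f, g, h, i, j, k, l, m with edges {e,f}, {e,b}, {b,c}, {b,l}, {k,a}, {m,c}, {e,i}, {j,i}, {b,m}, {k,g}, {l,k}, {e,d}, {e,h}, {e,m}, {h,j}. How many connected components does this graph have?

1

Starting from a we can reach a, b, c, d, e, f, g, h, i, j, k, l, m. That is one component of size 13.
Total: 1 component.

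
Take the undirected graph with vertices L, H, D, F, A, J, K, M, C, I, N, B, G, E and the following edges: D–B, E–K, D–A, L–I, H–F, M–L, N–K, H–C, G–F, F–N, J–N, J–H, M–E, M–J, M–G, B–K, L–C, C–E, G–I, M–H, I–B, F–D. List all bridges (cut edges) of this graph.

The edges on the cycle M-J-H-C-L-M are not bridges since each lies on that cycle.
But removing A–D disconnects A from D — this is a bridge.

A-D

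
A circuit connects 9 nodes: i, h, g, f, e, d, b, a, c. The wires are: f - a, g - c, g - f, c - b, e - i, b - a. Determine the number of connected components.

4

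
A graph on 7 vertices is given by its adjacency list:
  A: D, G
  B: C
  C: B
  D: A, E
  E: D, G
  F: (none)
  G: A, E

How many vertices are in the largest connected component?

F is isolated — a component by itself.
Starting from B we can reach B, C. That is one component of size 2.
Starting from A we can reach A, D, E, G. That is one component of size 4.
The largest has 4 vertices.

4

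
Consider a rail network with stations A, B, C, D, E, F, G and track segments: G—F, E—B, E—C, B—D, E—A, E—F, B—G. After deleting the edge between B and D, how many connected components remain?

Before removal there is 1 component.
B—D is a bridge — removing it separates B's side from D's side.
After removal: 2 components.

2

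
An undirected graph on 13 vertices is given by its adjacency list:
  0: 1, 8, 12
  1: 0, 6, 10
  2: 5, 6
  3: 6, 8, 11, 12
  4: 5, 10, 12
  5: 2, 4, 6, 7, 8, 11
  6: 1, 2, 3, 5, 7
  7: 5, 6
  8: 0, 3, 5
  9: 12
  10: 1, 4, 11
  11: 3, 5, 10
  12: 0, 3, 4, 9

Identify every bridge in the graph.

The edges on the cycle 6-7-5-6 are not bridges since each lies on that cycle.
But removing 12-9 disconnects 12 from 9 — this is a bridge.

12-9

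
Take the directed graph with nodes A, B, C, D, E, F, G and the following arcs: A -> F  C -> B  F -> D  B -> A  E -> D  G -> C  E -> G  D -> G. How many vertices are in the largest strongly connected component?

6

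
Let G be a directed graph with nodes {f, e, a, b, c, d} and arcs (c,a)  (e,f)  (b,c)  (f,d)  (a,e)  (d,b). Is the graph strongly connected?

From f we can reach every vertex (a, b, c, d, e, f), and every vertex can reach f (a, b, c, d, e, f). So the whole graph is one strongly connected component.

Yes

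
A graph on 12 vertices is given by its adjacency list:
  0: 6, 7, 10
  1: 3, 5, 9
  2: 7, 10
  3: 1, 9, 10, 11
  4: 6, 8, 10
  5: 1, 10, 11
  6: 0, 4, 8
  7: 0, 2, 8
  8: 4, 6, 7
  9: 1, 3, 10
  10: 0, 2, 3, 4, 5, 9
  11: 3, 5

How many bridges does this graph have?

The edges on the cycle 10-9-1-5-10 are not bridges since each lies on that cycle.
Every edge lies on some cycle, so there are no bridges.

0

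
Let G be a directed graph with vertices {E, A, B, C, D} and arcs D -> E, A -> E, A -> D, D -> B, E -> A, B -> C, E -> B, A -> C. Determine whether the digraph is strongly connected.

No

There is no directed path from C to A, so the graph is not strongly connected.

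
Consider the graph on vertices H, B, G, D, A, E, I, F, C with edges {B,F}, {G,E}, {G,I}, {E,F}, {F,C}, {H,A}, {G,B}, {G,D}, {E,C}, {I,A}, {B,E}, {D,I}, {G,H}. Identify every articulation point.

G

Removing G increases the component count from 1 to 2, so G is a cut vertex.
By contrast removing C leaves 1 component; it is not a cut vertex. No other vertex is a cut vertex either.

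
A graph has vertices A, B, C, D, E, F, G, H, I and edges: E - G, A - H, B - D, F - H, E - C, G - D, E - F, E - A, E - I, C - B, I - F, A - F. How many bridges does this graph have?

0

The edges on the cycle E-C-B-D-G-E are not bridges since each lies on that cycle.
Every edge lies on some cycle, so there are no bridges.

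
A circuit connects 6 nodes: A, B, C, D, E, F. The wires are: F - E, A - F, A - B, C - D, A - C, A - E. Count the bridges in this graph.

The edges on the cycle A-F-E-A are not bridges since each lies on that cycle.
But removing C - D disconnects C from D; removing A - B disconnects A from B; removing A - C disconnects A from C — these are bridges.
That makes 3 bridges.

3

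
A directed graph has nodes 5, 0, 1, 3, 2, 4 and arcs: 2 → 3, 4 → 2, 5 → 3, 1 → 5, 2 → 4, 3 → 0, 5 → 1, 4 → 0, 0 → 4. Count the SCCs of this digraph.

2

{0, 2, 3, 4} are all mutually reachable — one SCC of size 4.
{1, 5} are all mutually reachable — one SCC of size 2.
That gives 2 strongly connected components.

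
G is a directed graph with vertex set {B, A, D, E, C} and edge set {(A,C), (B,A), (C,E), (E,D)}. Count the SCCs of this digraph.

{E} is an SCC by itself.
{B} is an SCC by itself.
{A} is an SCC by itself.
{C} is an SCC by itself.
{D} is an SCC by itself.
That gives 5 strongly connected components.

5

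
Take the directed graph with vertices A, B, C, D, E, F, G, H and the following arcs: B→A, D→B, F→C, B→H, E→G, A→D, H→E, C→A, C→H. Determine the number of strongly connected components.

{A, B, D} are all mutually reachable — one SCC of size 3.
{C} is an SCC by itself.
{E} is an SCC by itself.
{G} is an SCC by itself.
{H} is an SCC by itself.
(and 1 more singleton SCC)
That gives 6 strongly connected components.

6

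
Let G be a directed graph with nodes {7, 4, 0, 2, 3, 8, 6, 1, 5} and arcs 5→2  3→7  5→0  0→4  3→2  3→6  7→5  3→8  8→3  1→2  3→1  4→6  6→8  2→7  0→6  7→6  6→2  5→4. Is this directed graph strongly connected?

From 4 we can reach every vertex (0, 1, 2, 3, 4, 5, 6, 7, 8), and every vertex can reach 4 (0, 1, 2, 3, 4, 5, 6, 7, 8). So the whole graph is one strongly connected component.

Yes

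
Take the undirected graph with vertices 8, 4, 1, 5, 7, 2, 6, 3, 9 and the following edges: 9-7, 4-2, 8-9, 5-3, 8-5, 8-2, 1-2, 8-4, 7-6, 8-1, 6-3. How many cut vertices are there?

1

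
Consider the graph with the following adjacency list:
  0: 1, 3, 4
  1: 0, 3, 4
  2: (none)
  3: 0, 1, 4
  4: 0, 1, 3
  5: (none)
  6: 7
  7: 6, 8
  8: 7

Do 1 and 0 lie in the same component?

From 1 we can reach 0, 1, 3, 4, which includes 0.

Yes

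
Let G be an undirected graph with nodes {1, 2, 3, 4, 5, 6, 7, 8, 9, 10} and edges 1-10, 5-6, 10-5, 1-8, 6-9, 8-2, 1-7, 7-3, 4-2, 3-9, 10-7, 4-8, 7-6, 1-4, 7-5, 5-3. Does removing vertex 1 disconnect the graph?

Yes

Deleting 1 raises the number of components from 1 to 2, so 1 is a cut vertex.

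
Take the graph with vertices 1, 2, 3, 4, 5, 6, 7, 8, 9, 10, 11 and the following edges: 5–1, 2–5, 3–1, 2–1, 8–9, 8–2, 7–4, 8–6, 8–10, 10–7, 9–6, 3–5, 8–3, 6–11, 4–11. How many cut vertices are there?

1

Removing 8 increases the component count from 1 to 2, so 8 is a cut vertex.
By contrast removing 6 leaves 1 component; it is not a cut vertex. No other vertex is a cut vertex either.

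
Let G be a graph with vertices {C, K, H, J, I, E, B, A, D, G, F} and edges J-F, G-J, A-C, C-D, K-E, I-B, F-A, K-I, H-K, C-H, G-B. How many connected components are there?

Starting from A we can reach A, B, C, D, E, F, G, H, I, J, K. That is one component of size 11.
Total: 1 component.

1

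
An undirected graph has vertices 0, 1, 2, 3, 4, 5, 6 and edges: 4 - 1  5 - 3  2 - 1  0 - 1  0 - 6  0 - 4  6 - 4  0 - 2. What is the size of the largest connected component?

5

Starting from 3 we can reach 3, 5. That is one component of size 2.
Starting from 0 we can reach 0, 1, 2, 4, 6. That is one component of size 5.
The largest has 5 vertices.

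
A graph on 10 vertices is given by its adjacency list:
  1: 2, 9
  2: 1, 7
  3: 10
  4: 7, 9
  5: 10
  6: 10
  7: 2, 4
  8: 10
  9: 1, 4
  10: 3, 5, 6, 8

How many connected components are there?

2

Starting from 1 we can reach 1, 2, 4, 7, 9. That is one component of size 5.
Starting from 3 we can reach 3, 5, 6, 8, 10. That is one component of size 5.
Total: 2 components.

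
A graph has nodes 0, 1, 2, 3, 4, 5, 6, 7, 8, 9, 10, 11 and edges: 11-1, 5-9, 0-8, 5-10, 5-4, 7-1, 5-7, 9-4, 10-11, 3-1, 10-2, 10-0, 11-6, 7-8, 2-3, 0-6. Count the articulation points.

1

Removing 5 increases the component count from 1 to 2, so 5 is a cut vertex.
By contrast removing 0 leaves 1 component; it is not a cut vertex. No other vertex is a cut vertex either.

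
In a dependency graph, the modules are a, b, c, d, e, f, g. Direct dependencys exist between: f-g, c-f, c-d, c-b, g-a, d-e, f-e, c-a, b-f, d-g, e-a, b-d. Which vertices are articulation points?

Removing c, for instance, still leaves 1 component. No single vertex removal increases the component count — the graph has no articulation points.

none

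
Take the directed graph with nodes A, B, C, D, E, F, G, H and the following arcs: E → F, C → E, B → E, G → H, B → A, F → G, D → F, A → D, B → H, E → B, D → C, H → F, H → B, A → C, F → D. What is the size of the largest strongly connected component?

8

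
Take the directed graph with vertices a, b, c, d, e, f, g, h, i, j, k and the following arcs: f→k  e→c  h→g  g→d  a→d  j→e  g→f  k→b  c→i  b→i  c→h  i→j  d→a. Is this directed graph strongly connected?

There is no directed path from a to h, so the graph is not strongly connected.

No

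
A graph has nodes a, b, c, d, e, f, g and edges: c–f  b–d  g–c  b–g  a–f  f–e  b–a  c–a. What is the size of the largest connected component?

Starting from a we can reach a, b, c, d, e, f, g. That is one component of size 7.
The largest has 7 vertices.

7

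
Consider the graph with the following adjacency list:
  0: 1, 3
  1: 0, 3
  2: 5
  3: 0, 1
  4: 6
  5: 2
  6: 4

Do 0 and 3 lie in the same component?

From 0 we can reach 0, 1, 3, which includes 3.

Yes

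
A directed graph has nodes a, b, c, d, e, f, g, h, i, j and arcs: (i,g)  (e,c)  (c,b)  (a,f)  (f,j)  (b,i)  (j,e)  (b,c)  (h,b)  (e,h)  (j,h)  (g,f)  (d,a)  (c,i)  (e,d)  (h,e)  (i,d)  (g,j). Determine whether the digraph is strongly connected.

From g we can reach every vertex (a, b, c, d, e, f, g, h, i, j), and every vertex can reach g (a, b, c, d, e, f, g, h, i, j). So the whole graph is one strongly connected component.

Yes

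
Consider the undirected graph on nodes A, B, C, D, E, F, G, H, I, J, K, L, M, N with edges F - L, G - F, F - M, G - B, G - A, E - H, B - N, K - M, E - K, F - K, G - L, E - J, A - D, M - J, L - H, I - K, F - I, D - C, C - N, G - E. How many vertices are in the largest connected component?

Starting from A we can reach A, B, C, D, E, F, G, H, I, J, K, L, M, N. That is one component of size 14.
The largest has 14 vertices.

14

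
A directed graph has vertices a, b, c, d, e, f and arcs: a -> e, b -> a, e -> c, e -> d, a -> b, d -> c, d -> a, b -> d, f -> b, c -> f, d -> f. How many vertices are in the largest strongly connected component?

{a, b, c, d, e, f} are all mutually reachable — one SCC of size 6.
The largest has 6 vertices.

6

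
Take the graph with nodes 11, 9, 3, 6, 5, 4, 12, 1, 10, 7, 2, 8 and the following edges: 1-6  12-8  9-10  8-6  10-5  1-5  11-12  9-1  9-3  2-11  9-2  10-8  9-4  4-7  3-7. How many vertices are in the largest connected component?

12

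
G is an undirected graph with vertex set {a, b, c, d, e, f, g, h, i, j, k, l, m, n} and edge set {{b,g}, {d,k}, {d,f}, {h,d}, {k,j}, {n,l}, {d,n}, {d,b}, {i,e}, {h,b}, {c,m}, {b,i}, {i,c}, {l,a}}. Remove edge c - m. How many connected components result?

Before removal there is 1 component.
c - m is a bridge — removing it separates c's side from m's side.
After removal: 2 components.

2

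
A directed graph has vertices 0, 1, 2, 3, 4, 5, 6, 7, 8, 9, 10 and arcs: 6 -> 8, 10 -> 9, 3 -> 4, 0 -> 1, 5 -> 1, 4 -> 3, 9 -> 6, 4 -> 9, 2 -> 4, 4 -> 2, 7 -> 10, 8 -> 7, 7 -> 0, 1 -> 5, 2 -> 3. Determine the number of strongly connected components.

4

{6, 7, 8, 9, 10} are all mutually reachable — one SCC of size 5.
{2, 3, 4} are all mutually reachable — one SCC of size 3.
{1, 5} are all mutually reachable — one SCC of size 2.
{0} is an SCC by itself.
That gives 4 strongly connected components.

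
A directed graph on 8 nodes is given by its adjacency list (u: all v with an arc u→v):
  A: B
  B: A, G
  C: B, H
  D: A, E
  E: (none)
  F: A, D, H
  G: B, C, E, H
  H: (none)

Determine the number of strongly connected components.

5

{A, B, C, G} are all mutually reachable — one SCC of size 4.
{D} is an SCC by itself.
{H} is an SCC by itself.
{F} is an SCC by itself.
{E} is an SCC by itself.
That gives 5 strongly connected components.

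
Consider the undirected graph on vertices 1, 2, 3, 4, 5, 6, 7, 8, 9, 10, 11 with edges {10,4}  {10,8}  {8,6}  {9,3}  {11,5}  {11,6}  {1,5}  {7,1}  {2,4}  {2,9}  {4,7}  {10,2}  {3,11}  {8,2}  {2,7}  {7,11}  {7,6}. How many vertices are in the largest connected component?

Starting from 1 we can reach 1, 2, 3, 4, 5, 6, 7, 8, 9, 10, 11. That is one component of size 11.
The largest has 11 vertices.

11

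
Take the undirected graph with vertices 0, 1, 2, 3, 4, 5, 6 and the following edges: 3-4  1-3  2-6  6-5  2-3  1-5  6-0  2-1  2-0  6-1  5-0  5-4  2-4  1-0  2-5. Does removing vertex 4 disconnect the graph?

Deleting 4 leaves 1 component (was 1) (its neighbors 2, 3, 5 remain connected to each other), so 4 is not a cut vertex.

No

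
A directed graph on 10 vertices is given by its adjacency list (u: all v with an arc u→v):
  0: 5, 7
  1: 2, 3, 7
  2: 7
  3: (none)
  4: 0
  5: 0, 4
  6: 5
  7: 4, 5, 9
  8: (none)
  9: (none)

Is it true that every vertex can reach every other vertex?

No

There is no directed path from 6 to 2, so the graph is not strongly connected.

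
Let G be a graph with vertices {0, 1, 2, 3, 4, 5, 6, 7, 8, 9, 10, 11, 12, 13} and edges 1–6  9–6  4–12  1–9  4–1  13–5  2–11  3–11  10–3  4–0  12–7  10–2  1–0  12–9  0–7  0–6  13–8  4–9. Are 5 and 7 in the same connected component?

No

The component containing 5 is {5, 8, 13}, and 7 is not in it.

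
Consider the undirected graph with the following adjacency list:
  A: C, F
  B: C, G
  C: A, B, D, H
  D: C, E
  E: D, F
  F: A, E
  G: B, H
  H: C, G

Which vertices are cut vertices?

C

Removing C increases the component count from 1 to 2, so C is a cut vertex.
By contrast removing E leaves 1 component; it is not a cut vertex. No other vertex is a cut vertex either.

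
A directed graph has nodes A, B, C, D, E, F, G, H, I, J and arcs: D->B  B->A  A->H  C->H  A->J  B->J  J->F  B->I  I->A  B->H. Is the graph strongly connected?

There is no directed path from H to C, so the graph is not strongly connected.

No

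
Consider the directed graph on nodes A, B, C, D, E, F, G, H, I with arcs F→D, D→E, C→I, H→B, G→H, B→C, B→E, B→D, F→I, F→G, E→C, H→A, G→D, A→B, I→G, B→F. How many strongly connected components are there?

{A, B, C, D, E, F, G, H, I} are all mutually reachable — one SCC of size 9.
That gives 1 strongly connected component.

1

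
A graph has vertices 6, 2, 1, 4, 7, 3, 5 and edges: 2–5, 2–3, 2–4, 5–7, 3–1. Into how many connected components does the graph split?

2

6 is isolated — a component by itself.
Starting from 1 we can reach 1, 2, 3, 4, 5, 7. That is one component of size 6.
Total: 2 components.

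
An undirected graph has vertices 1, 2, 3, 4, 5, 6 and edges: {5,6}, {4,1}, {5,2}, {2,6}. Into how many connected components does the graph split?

3

3 is isolated — a component by itself.
Starting from 1 we can reach 1, 4. That is one component of size 2.
Starting from 2 we can reach 2, 5, 6. That is one component of size 3.
Total: 3 components.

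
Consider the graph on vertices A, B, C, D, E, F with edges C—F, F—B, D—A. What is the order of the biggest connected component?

3

E is isolated — a component by itself.
Starting from A we can reach A, D. That is one component of size 2.
Starting from B we can reach B, C, F. That is one component of size 3.
The largest has 3 vertices.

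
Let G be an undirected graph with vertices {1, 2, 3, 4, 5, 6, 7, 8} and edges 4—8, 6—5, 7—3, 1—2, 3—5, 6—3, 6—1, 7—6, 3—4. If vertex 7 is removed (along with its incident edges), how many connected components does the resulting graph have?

1

With 7 gone, the remaining components are: {1, 2, 3, 4, 5, 6, 8}.
That is 1 component.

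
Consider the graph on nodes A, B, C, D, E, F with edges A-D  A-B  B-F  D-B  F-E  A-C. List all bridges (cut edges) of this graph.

The edges on the cycle A-D-B-A are not bridges since each lies on that cycle.
But removing B-F disconnects B from F; removing F-E disconnects F from E; removing A-C disconnects A from C — these are bridges.

A-C, B-F, E-F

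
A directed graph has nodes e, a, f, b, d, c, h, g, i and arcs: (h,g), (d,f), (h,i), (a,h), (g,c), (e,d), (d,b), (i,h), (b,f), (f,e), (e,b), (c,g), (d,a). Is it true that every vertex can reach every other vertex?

No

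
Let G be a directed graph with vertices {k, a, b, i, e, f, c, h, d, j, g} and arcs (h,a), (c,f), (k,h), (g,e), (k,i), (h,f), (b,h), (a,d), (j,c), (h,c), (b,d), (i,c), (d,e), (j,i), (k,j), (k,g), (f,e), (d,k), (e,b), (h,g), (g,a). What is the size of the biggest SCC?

11

{a, b, c, d, e, f, g, h, i, j, k} are all mutually reachable — one SCC of size 11.
The largest has 11 vertices.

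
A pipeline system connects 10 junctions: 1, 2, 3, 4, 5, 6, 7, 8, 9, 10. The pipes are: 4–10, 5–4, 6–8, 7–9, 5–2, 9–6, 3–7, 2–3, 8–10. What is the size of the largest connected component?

1 is isolated — a component by itself.
Starting from 2 we can reach 2, 3, 4, 5, 6, 7, 8, 9, 10. That is one component of size 9.
The largest has 9 vertices.

9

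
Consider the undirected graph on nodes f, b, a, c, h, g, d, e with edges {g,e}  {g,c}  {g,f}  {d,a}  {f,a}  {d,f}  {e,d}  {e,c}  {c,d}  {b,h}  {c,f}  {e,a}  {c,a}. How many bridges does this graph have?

The edges on the cycle g-e-d-c-g are not bridges since each lies on that cycle.
But removing b-h disconnects b from h — this is a bridge.

1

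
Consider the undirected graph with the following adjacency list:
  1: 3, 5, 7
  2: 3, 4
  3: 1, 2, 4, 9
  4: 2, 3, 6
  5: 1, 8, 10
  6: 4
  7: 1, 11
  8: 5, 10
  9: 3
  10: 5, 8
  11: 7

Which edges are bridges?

1-3, 1-5, 1-7, 11-7, 3-9, 4-6

The edges on the cycle 3-4-2-3 are not bridges since each lies on that cycle.
But removing 4-6 disconnects 4 from 6; removing 3-1 disconnects 3 from 1; removing 5-1 disconnects 5 from 1; removing 7-1 disconnects 7 from 1 — these are bridges.
In total 6 edges are bridges.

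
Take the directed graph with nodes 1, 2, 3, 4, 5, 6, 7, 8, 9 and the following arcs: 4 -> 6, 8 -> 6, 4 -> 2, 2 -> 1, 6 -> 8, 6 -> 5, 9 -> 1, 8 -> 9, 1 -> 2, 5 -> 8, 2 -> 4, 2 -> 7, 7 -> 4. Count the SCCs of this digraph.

2

{1, 2, 4, 5, 6, 7, 8, 9} are all mutually reachable — one SCC of size 8.
{3} is an SCC by itself.
That gives 2 strongly connected components.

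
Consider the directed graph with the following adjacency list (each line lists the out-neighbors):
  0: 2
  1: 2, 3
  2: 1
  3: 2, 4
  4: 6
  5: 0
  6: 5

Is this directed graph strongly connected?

From 2 we can reach every vertex (0, 1, 2, 3, 4, 5, 6), and every vertex can reach 2 (0, 1, 2, 3, 4, 5, 6). So the whole graph is one strongly connected component.

Yes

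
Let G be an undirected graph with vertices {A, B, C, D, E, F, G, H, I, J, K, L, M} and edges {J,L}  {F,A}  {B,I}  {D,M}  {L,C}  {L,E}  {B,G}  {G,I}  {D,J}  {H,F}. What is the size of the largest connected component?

K is isolated — a component by itself.
Starting from B we can reach B, G, I. That is one component of size 3.
Starting from A we can reach A, F, H. That is one component of size 3.
Starting from C we can reach C, D, E, J, L, M. That is one component of size 6.
The largest has 6 vertices.

6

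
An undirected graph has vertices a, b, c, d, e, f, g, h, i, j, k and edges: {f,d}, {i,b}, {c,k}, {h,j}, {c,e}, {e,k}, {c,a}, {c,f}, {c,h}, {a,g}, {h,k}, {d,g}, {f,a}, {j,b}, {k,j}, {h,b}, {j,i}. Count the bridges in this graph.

0

The edges on the cycle c-f-d-g-a-c are not bridges since each lies on that cycle.
Every edge lies on some cycle, so there are no bridges.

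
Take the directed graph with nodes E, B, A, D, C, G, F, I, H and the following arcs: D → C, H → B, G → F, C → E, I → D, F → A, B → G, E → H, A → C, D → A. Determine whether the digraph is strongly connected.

No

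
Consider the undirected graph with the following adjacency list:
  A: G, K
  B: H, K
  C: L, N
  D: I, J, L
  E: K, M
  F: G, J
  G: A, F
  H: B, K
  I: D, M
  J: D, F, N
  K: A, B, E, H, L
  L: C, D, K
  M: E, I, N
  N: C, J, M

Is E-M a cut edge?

After removing E-M, the path E-K-L-D-I-M still connects them, so the edge is not a bridge.

No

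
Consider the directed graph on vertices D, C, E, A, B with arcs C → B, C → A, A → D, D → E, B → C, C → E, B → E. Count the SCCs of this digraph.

4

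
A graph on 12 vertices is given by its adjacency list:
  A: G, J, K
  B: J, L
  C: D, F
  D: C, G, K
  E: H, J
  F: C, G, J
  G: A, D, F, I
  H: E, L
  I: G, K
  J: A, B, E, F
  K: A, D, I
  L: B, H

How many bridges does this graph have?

The edges on the cycle A-G-I-K-A are not bridges since each lies on that cycle.
Every edge lies on some cycle, so there are no bridges.

0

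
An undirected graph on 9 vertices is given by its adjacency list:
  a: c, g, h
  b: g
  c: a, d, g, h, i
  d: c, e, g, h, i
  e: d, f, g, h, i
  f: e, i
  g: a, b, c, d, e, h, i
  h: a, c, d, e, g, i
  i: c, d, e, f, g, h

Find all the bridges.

The edges on the cycle c-d-g-a-h-c are not bridges since each lies on that cycle.
But removing b-g disconnects b from g — this is a bridge.

b-g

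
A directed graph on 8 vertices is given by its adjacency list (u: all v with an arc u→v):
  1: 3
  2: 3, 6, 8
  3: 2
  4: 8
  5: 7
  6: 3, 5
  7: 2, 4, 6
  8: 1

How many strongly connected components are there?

{1, 2, 3, 4, 5, 6, 7, 8} are all mutually reachable — one SCC of size 8.
That gives 1 strongly connected component.

1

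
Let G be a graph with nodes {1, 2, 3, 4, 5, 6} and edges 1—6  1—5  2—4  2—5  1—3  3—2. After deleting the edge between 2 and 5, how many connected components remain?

2 and 5 are still connected via 2-3-1-5, so the component count stays at 1.

1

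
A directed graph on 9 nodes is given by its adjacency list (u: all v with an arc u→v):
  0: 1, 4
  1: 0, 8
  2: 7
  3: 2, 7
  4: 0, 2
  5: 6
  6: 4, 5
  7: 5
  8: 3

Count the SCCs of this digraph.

1

{0, 1, 2, 3, 4, 5, 6, 7, 8} are all mutually reachable — one SCC of size 9.
That gives 1 strongly connected component.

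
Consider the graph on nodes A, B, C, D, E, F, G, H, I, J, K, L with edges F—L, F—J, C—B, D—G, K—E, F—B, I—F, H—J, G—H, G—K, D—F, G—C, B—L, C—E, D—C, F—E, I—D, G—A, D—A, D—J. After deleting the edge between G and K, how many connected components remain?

1

G and K are still connected via G-C-E-K, so the component count stays at 1.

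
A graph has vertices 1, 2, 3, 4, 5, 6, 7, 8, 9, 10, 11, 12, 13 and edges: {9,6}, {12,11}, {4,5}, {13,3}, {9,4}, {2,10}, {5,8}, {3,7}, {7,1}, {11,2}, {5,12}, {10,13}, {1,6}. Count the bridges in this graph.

The edges on the cycle 9-4-5-12-11-2-10-13-3-7-1-6-9 are not bridges since each lies on that cycle.
But removing 5—8 disconnects 5 from 8 — this is a bridge.

1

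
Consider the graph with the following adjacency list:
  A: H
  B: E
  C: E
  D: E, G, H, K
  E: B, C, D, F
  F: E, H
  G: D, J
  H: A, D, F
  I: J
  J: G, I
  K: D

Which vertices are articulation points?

Removing D increases the component count from 1 to 3, so D is a cut vertex.
Removing E increases the component count from 1 to 3, so E is a cut vertex.
Removing G increases the component count from 1 to 2, so G is a cut vertex.
Likewise H, J are cut vertices.
By contrast removing A leaves 1 component; it is not a cut vertex. No other vertex is a cut vertex either.

D, E, G, H, J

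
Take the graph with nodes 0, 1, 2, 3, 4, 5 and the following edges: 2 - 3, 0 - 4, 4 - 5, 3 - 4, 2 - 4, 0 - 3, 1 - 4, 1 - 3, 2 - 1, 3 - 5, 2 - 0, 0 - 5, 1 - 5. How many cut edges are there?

0

The edges on the cycle 2-1-3-2 are not bridges since each lies on that cycle.
Every edge lies on some cycle, so there are no bridges.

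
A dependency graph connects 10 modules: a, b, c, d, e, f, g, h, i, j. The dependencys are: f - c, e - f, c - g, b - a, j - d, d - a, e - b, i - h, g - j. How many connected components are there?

2

Starting from h we can reach h, i. That is one component of size 2.
Starting from a we can reach a, b, c, d, e, f, g, j. That is one component of size 8.
Total: 2 components.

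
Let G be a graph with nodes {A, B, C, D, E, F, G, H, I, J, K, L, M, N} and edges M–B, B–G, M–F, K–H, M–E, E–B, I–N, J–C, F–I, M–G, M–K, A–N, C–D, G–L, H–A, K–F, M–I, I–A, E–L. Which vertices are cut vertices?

C, M

Removing C increases the component count from 2 to 3, so C is a cut vertex.
Removing M increases the component count from 2 to 3, so M is a cut vertex.
By contrast removing J leaves 2 components; it is not a cut vertex. No other vertex is a cut vertex either.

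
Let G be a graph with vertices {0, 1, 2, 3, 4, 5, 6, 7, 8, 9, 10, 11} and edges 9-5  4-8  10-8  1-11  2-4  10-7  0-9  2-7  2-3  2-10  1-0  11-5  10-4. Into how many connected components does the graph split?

3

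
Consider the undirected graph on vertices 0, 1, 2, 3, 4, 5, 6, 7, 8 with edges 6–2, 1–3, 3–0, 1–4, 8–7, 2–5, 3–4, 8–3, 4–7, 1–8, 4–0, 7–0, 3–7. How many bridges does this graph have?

The edges on the cycle 1-8-7-3-1 are not bridges since each lies on that cycle.
But removing 6–2 disconnects 6 from 2; removing 5–2 disconnects 5 from 2 — these are bridges.
That makes 2 bridges.

2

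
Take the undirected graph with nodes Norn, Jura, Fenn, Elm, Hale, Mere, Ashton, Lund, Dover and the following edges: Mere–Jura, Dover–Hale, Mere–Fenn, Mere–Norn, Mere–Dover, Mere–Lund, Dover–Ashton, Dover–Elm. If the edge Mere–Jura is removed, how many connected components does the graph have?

Before removal there is 1 component.
Mere–Jura is a bridge — removing it separates Mere's side from Jura's side.
After removal: 2 components.

2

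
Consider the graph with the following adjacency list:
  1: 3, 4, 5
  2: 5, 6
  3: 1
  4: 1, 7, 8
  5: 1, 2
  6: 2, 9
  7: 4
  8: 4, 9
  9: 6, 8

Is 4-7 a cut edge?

Yes

Removing 4-7 leaves no path between 4 and 7: the component count goes from 1 to 2. So it is a bridge.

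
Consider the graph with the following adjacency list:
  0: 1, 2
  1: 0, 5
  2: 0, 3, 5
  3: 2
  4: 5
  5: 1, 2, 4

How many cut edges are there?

The edges on the cycle 2-5-1-0-2 are not bridges since each lies on that cycle.
But removing 5-4 disconnects 5 from 4; removing 2-3 disconnects 2 from 3 — these are bridges.
That makes 2 bridges.

2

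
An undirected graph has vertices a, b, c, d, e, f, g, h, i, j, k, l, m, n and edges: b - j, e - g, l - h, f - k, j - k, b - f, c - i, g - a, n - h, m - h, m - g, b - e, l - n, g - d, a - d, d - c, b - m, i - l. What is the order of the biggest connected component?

14

Starting from a we can reach a, b, c, d, e, f, g, h, i, j, k, l, m, n. That is one component of size 14.
The largest has 14 vertices.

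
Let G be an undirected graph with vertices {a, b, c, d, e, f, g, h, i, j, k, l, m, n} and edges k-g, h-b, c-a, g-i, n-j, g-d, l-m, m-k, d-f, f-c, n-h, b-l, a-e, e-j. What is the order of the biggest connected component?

14

Starting from a we can reach a, b, c, d, e, f, g, h, i, j, k, l, m, n. That is one component of size 14.
The largest has 14 vertices.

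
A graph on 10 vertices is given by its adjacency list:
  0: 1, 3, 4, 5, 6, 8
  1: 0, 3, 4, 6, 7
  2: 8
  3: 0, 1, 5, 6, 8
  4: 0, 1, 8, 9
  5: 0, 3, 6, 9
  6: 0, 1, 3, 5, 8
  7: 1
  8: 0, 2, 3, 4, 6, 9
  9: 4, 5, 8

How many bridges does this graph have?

The edges on the cycle 0-6-1-0 are not bridges since each lies on that cycle.
But removing 8-2 disconnects 8 from 2; removing 7-1 disconnects 7 from 1 — these are bridges.
That makes 2 bridges.

2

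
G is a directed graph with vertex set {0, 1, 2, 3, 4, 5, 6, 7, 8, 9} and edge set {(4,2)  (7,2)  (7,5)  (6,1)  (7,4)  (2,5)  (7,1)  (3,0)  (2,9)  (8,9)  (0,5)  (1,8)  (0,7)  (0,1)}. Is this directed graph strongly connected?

There is no directed path from 4 to 3, so the graph is not strongly connected.

No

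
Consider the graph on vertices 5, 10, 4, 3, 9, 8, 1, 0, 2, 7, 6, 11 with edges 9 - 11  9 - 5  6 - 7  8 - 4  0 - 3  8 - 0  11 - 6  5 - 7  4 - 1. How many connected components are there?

10 is isolated — a component by itself.
2 is isolated — a component by itself.
Starting from 5 we can reach 5, 6, 7, 9, 11. That is one component of size 5.
Starting from 0 we can reach 0, 1, 3, 4, 8. That is one component of size 5.
Total: 4 components.

4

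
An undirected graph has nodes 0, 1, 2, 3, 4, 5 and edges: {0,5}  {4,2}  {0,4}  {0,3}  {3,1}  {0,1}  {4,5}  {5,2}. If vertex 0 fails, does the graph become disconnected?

Yes

Deleting 0 raises the number of components from 1 to 2, so 0 is a cut vertex.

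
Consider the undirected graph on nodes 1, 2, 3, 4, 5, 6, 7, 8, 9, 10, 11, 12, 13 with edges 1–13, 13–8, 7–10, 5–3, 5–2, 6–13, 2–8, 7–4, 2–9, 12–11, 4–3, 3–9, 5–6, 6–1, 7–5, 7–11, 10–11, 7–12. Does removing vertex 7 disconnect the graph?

Yes

Deleting 7 raises the number of components from 1 to 2, so 7 is a cut vertex.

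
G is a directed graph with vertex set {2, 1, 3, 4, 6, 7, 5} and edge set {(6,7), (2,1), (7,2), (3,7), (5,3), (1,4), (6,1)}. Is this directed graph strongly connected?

No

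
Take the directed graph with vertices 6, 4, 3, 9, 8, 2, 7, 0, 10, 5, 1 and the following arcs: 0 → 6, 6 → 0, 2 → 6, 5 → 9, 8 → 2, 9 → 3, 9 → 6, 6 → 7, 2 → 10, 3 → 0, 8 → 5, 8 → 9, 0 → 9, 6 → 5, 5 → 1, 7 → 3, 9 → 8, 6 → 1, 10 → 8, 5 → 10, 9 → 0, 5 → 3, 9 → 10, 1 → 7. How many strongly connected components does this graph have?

2

{0, 1, 2, 3, 5, 6, 7, 8, 9, 10} are all mutually reachable — one SCC of size 10.
{4} is an SCC by itself.
That gives 2 strongly connected components.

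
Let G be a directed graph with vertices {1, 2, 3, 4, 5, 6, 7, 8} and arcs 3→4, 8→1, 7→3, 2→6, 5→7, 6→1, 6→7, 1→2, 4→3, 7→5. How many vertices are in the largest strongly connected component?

3

{1, 2, 6} are all mutually reachable — one SCC of size 3.
{5, 7} are all mutually reachable — one SCC of size 2.
{3, 4} are all mutually reachable — one SCC of size 2.
{8} is an SCC by itself.
The largest has 3 vertices.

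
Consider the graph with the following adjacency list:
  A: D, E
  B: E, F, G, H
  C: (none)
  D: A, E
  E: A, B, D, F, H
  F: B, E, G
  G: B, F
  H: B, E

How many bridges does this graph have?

The edges on the cycle E-A-D-E are not bridges since each lies on that cycle.
Every edge lies on some cycle, so there are no bridges.

0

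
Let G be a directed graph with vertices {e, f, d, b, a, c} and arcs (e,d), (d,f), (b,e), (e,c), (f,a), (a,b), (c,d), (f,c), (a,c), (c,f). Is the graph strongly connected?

Yes

From a we can reach every vertex (a, b, c, d, e, f), and every vertex can reach a (a, b, c, d, e, f). So the whole graph is one strongly connected component.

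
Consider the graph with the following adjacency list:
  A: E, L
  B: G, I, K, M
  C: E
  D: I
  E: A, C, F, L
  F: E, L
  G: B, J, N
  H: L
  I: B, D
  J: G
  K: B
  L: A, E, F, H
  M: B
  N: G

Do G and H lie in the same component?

The component containing G is {B, D, G, I, J, K, M, N}, and H is not in it.

No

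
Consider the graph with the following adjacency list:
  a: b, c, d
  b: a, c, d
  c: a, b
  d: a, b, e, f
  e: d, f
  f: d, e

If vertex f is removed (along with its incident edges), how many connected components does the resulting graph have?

With f gone, the remaining components are: {a, b, c, d, e}.
That is 1 component.

1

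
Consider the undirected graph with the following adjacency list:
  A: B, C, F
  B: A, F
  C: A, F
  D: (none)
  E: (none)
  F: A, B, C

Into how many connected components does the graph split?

E is isolated — a component by itself.
D is isolated — a component by itself.
Starting from A we can reach A, B, C, F. That is one component of size 4.
Total: 3 components.

3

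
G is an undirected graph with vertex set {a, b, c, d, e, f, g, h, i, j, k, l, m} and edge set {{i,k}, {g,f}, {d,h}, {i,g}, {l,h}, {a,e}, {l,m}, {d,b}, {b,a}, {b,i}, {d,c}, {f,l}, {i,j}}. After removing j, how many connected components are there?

1

With j gone, the remaining components are: {a, b, c, d, e, f, g, h, i, k, l, m}.
That is 1 component.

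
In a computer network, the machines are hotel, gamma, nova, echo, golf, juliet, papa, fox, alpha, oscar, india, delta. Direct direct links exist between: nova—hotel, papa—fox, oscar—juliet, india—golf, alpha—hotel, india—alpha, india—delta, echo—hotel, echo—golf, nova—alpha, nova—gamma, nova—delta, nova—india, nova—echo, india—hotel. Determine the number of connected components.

3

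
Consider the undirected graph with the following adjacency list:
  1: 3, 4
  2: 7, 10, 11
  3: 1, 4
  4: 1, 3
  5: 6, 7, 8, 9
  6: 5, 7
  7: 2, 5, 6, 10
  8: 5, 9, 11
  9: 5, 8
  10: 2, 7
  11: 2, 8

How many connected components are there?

Starting from 1 we can reach 1, 3, 4. That is one component of size 3.
Starting from 2 we can reach 2, 5, 6, 7, 8, 9, 10, 11. That is one component of size 8.
Total: 2 components.

2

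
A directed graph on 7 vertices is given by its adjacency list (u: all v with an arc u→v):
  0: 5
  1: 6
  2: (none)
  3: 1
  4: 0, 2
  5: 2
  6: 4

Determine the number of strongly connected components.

{6} is an SCC by itself.
{5} is an SCC by itself.
{0} is an SCC by itself.
{3} is an SCC by itself.
{1} is an SCC by itself.
(and 2 more singleton SCCs)
That gives 7 strongly connected components.

7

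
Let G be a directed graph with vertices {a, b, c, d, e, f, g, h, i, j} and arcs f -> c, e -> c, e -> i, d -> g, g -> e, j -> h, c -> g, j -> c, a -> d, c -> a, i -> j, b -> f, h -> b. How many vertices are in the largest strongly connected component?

{a, b, c, d, e, f, g, h, i, j} are all mutually reachable — one SCC of size 10.
The largest has 10 vertices.

10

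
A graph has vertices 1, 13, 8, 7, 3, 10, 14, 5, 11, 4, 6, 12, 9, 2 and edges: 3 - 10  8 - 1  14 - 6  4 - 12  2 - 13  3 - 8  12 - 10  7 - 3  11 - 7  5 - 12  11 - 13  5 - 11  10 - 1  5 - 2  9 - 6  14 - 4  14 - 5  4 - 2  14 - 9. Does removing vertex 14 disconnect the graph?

Deleting 14 raises the number of components from 1 to 2, so 14 is a cut vertex.

Yes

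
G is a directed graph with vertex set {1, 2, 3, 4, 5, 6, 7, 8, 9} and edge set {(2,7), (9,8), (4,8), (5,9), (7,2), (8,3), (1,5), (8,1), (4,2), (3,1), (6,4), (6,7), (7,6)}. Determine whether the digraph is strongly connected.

No

There is no directed path from 3 to 2, so the graph is not strongly connected.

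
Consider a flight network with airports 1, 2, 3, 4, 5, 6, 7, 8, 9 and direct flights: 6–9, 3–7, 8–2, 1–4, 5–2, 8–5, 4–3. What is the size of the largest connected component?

4

Starting from 6 we can reach 6, 9. That is one component of size 2.
Starting from 2 we can reach 2, 5, 8. That is one component of size 3.
Starting from 1 we can reach 1, 3, 4, 7. That is one component of size 4.
The largest has 4 vertices.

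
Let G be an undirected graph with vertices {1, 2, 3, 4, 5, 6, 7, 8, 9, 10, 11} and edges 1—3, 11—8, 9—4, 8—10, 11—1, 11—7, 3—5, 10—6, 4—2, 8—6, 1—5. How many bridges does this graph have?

The edges on the cycle 8-10-6-8 are not bridges since each lies on that cycle.
But removing 11—1 disconnects 11 from 1; removing 4—2 disconnects 4 from 2; removing 7—11 disconnects 7 from 11; removing 9—4 disconnects 9 from 4 — these are bridges.
In total 5 edges are bridges.

5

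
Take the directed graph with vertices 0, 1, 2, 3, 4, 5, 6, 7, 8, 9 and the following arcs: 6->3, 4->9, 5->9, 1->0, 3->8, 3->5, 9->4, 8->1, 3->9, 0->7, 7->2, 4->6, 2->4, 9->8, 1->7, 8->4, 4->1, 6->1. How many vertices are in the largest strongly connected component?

{0, 1, 2, 3, 4, 5, 6, 7, 8, 9} are all mutually reachable — one SCC of size 10.
The largest has 10 vertices.

10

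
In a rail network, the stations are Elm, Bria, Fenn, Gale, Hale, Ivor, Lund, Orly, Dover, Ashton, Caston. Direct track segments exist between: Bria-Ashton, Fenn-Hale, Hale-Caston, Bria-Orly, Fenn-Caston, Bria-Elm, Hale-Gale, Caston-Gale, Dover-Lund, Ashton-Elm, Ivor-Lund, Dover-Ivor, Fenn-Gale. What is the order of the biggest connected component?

4

Starting from Ivor we can reach Ivor, Lund, Dover. That is one component of size 3.
Starting from Elm we can reach Elm, Bria, Orly, Ashton. That is one component of size 4.
Starting from Fenn we can reach Fenn, Gale, Hale, Caston. That is one component of size 4.
The largest has 4 vertices.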